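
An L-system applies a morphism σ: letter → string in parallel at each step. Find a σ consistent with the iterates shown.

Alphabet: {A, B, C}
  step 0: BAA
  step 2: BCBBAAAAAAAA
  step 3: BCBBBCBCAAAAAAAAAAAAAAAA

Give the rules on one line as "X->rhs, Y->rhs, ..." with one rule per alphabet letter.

  step 2 ⇒ step 3: BCBBAAAAAAAA ⇒ BC·BB·BC·BC·AA·AA·AA·AA·AA·AA·AA·AA
    A ↦ AA
    B ↦ BC
    C ↦ BB

A->AA, B->BC, C->BB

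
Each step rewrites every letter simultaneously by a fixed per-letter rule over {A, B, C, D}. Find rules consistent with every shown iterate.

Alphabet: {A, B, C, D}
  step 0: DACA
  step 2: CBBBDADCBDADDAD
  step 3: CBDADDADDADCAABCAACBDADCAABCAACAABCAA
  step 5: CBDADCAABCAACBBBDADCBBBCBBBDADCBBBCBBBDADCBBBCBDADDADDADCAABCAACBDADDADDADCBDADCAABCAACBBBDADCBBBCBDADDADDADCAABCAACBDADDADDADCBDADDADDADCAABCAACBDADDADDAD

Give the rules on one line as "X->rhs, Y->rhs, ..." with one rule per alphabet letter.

A->B, B->DAD, C->CB, D->CAA

  step 2 ⇒ step 3: CBBBDADCBDADDAD ⇒ CB·DAD·DAD·DAD·CAA·B·CAA·CB·DAD·CAA·B·CAA·CAA·B·CAA
    A ↦ B
    B ↦ DAD
    C ↦ CB
    D ↦ CAA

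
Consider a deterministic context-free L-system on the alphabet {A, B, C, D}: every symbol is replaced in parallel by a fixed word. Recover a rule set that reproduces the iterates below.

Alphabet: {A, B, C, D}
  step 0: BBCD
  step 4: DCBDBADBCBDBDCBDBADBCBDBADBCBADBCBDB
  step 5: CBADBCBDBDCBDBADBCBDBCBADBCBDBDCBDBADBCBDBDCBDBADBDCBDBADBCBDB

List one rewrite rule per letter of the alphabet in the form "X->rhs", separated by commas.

A->D, B->DB, C->A, D->CB

  step 4 ⇒ step 5: DCBDBADBCBDBDCBDBADBCBDBADBCBADBCBDB ⇒ CB·A·DB·CB·DB·D·CB·DB·A·DB·CB·DB·CB·A·DB·CB·DB·D·CB·DB·A·DB·CB·DB·D·CB·DB·A·DB·D·CB·DB·A·DB·CB·DB
    A ↦ D
    B ↦ DB
    C ↦ A
    D ↦ CB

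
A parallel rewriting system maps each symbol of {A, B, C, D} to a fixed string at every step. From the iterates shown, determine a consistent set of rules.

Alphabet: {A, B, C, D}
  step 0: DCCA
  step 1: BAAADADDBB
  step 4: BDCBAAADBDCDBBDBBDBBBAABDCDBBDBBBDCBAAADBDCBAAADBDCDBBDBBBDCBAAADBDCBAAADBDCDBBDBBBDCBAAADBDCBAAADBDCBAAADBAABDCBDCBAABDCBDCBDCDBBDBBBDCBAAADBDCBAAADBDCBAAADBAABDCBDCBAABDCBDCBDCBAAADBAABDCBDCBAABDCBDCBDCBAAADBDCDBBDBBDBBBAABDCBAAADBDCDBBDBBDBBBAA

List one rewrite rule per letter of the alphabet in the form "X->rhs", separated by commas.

A->DBB, B->BDC, C->AD, D->BAA

  step 0 ⇒ step 1: DCCA ⇒ BAA·AD·AD·DBB
    A ↦ DBB
    C ↦ AD
    D ↦ BAA
    B ↦ BDC  (constrained at step 1)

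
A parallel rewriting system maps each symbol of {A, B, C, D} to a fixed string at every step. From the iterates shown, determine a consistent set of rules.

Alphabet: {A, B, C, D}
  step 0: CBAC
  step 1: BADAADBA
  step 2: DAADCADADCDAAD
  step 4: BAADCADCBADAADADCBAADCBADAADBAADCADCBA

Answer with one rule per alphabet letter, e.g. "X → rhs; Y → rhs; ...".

A->AD, B->DA, C->BA, D->C

  step 1 ⇒ step 2: BADAADBA ⇒ DA·AD·C·AD·AD·C·DA·AD
    A ↦ AD
    B ↦ DA
    D ↦ C
  step 0 ⇒ step 1: CBAC ⇒ BA·DA·AD·BA
    C ↦ BA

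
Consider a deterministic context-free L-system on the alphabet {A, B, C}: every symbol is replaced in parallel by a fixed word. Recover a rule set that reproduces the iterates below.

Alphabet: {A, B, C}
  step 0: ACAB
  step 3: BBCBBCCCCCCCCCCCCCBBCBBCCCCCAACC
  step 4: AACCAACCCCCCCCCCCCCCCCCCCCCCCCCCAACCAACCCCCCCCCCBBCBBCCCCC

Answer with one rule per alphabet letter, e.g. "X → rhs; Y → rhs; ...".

  step 3 ⇒ step 4: BBCBBCCCCCCCCCCCCCBBCBBCCCCCAACC ⇒ A·A·CC·A·A·CC·CC·CC·CC·CC·CC·CC·CC·CC·CC·CC·CC·CC·A·A·CC·A·A·CC·CC·CC·CC·CC·BBC·BBC·CC·CC
    A ↦ BBC
    B ↦ A
    C ↦ CC

A->BBC, B->A, C->CC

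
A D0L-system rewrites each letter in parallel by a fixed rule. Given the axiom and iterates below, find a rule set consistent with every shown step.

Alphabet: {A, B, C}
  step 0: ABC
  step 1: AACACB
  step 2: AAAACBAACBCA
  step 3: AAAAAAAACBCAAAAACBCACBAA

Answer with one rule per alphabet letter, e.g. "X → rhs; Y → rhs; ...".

A->AA, B->CA, C->CB

  step 2 ⇒ step 3: AAAACBAACBCA ⇒ AA·AA·AA·AA·CB·CA·AA·AA·CB·CA·CB·AA
    A ↦ AA
    B ↦ CA
    C ↦ CB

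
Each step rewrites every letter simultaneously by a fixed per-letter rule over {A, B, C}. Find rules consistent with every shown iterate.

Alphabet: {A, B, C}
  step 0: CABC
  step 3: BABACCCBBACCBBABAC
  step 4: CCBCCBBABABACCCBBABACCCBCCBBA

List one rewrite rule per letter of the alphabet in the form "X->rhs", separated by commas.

A->CB, B->C, C->BA

  step 3 ⇒ step 4: BABACCCBBACCBBABAC ⇒ C·CB·C·CB·BA·BA·BA·C·C·CB·BA·BA·C·C·CB·C·CB·BA
    A ↦ CB
    B ↦ C
    C ↦ BA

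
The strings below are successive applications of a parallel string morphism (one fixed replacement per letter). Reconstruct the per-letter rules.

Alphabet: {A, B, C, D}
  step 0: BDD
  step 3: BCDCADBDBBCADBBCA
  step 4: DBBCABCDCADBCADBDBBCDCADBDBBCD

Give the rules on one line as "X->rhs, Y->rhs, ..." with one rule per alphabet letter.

  step 3 ⇒ step 4: BCDCADBDBBCADBBCA ⇒ DB·B·CA·B·CD·CA·DB·CA·DB·DB·B·CD·CA·DB·DB·B·CD
    A ↦ CD
    B ↦ DB
    C ↦ B
    D ↦ CA

A->CD, B->DB, C->B, D->CA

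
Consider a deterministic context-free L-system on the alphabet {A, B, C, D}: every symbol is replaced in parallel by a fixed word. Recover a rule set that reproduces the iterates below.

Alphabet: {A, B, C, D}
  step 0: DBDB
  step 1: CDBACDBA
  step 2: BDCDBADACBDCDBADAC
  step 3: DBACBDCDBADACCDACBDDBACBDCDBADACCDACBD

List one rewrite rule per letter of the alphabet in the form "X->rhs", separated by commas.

A->DAC, B->DBA, C->BD, D->C

  step 2 ⇒ step 3: BDCDBADACBDCDBADAC ⇒ DBA·C·BD·C·DBA·DAC·C·DAC·BD·DBA·C·BD·C·DBA·DAC·C·DAC·BD
    A ↦ DAC
    B ↦ DBA
    C ↦ BD
    D ↦ C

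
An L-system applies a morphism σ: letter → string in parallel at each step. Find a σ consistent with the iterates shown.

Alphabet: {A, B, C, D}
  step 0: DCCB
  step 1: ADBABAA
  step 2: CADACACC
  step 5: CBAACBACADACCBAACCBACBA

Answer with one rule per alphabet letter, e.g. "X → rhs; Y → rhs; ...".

  step 1 ⇒ step 2: ADBABAA ⇒ C·AD·A·C·A·C·C
    A ↦ C
    B ↦ A
    D ↦ AD
  step 0 ⇒ step 1: DCCB ⇒ AD·BA·BA·A
    C ↦ BA

A->C, B->A, C->BA, D->AD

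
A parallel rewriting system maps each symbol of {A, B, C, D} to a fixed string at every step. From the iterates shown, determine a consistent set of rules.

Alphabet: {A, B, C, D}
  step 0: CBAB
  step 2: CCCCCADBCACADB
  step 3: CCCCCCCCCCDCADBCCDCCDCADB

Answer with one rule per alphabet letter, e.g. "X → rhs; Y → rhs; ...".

A->D, B->DB, C->CC, D->CA

  step 2 ⇒ step 3: CCCCCADBCACADB ⇒ CC·CC·CC·CC·CC·D·CA·DB·CC·D·CC·D·CA·DB
    A ↦ D
    B ↦ DB
    C ↦ CC
    D ↦ CA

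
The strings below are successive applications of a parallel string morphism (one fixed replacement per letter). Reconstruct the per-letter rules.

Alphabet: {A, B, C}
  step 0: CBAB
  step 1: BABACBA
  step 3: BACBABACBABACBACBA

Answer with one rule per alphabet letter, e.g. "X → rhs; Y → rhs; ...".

  step 0 ⇒ step 1: CBAB ⇒ BA·BA·C·BA
    A ↦ C
    B ↦ BA
    C ↦ BA

A->C, B->BA, C->BA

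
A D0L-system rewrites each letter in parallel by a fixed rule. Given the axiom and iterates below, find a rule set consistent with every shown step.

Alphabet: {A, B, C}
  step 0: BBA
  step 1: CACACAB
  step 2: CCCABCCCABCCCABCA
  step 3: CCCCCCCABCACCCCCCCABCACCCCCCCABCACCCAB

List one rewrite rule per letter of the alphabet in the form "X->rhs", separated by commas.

A->CAB, B->CA, C->CC

  step 2 ⇒ step 3: CCCABCCCABCCCABCA ⇒ CC·CC·CC·CAB·CA·CC·CC·CC·CAB·CA·CC·CC·CC·CAB·CA·CC·CAB
    A ↦ CAB
    B ↦ CA
    C ↦ CC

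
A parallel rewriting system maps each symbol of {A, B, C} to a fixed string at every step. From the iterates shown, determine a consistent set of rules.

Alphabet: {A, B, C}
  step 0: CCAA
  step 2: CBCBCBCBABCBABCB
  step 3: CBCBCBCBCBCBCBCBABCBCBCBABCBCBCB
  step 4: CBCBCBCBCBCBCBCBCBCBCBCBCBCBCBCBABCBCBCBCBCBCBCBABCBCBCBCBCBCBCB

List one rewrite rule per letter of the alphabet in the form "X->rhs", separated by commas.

A->AB, B->CB, C->CB

  step 3 ⇒ step 4: CBCBCBCBCBCBCBCBABCBCBCBABCBCBCB ⇒ CB·CB·CB·CB·CB·CB·CB·CB·CB·CB·CB·CB·CB·CB·CB·CB·AB·CB·CB·CB·CB·CB·CB·CB·AB·CB·CB·CB·CB·CB·CB·CB
    A ↦ AB
    B ↦ CB
    C ↦ CB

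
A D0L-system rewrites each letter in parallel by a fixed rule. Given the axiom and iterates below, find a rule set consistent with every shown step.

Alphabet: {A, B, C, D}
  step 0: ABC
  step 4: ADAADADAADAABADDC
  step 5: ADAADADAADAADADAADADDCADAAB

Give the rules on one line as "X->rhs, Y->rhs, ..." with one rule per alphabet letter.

  step 4 ⇒ step 5: ADAADADAADAABADDC ⇒ AD·A·AD·AD·A·AD·A·AD·AD·A·AD·AD·DC·AD·A·A·B
    A ↦ AD
    B ↦ DC
    C ↦ B
    D ↦ A

A->AD, B->DC, C->B, D->A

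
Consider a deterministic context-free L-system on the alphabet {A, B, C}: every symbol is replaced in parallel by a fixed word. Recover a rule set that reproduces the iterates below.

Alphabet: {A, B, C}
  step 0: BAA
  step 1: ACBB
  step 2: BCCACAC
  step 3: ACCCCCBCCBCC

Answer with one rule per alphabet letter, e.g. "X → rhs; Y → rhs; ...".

A->B, B->AC, C->CC

  step 2 ⇒ step 3: BCCACAC ⇒ AC·CC·CC·B·CC·B·CC
    A ↦ B
    B ↦ AC
    C ↦ CC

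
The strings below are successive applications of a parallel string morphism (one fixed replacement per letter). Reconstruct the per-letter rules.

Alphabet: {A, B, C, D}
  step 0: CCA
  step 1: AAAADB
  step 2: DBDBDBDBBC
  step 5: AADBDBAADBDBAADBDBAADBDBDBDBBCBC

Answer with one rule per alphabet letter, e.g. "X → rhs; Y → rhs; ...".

A->DB, B->C, C->AA, D->B

  step 1 ⇒ step 2: AAAADB ⇒ DB·DB·DB·DB·B·C
    A ↦ DB
    B ↦ C
    D ↦ B
  step 0 ⇒ step 1: CCA ⇒ AA·AA·DB
    C ↦ AA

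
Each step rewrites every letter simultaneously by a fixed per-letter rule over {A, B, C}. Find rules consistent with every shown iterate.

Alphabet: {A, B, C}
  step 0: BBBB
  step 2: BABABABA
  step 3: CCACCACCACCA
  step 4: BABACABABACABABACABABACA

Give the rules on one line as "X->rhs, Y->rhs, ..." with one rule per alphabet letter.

A->CA, B->C, C->BA

  step 3 ⇒ step 4: CCACCACCACCA ⇒ BA·BA·CA·BA·BA·CA·BA·BA·CA·BA·BA·CA
    A ↦ CA
    C ↦ BA
  step 2 ⇒ step 3: BABABABA ⇒ C·CA·C·CA·C·CA·C·CA
    B ↦ C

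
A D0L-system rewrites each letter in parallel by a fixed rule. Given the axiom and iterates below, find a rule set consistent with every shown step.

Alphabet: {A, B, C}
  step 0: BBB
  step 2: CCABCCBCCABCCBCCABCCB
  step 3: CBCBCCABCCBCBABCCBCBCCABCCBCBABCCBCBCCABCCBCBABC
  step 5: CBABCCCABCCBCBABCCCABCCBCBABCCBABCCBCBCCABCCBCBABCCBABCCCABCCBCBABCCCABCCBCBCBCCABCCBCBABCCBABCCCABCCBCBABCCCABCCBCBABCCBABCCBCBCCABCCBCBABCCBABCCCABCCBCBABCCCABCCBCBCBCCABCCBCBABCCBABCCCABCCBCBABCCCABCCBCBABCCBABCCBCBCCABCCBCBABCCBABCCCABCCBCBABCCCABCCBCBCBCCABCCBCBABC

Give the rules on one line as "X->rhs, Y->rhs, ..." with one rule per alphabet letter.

  step 2 ⇒ step 3: CCABCCBCCABCCBCCABCCB ⇒ CB·CB·CC·ABC·CB·CB·ABC·CB·CB·CC·ABC·CB·CB·ABC·CB·CB·CC·ABC·CB·CB·ABC
    A ↦ CC
    B ↦ ABC
    C ↦ CB

A->CC, B->ABC, C->CB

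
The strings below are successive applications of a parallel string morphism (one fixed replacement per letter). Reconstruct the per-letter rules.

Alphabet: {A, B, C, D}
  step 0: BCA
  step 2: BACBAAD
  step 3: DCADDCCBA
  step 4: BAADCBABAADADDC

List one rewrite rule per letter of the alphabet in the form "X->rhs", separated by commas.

  step 3 ⇒ step 4: DCADDCCBA ⇒ BA·AD·C·BA·BA·AD·AD·D·C
    A ↦ C
    B ↦ D
    C ↦ AD
    D ↦ BA

A->C, B->D, C->AD, D->BA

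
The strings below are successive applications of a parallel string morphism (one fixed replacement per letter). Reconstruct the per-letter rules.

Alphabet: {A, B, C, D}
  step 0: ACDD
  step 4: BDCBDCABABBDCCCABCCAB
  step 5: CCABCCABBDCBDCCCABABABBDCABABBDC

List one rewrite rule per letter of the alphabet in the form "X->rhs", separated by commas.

A->BD, B->C, C->AB, D->C

  step 4 ⇒ step 5: BDCBDCABABBDCCCABCCAB ⇒ C·C·AB·C·C·AB·BD·C·BD·C·C·C·AB·AB·AB·BD·C·AB·AB·BD·C
    A ↦ BD
    B ↦ C
    C ↦ AB
    D ↦ C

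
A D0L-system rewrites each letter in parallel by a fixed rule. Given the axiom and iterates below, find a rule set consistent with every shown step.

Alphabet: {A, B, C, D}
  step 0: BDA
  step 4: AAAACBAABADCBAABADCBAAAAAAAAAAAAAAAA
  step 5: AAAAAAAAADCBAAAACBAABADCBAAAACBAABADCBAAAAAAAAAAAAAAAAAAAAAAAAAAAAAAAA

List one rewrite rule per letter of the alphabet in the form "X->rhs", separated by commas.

A->AA, B->CB, C->AD, D->B

  step 4 ⇒ step 5: AAAACBAABADCBAABADCBAAAAAAAAAAAAAAAA ⇒ AA·AA·AA·AA·AD·CB·AA·AA·CB·AA·B·AD·CB·AA·AA·CB·AA·B·AD·CB·AA·AA·AA·AA·AA·AA·AA·AA·AA·AA·AA·AA·AA·AA·AA·AA
    A ↦ AA
    B ↦ CB
    C ↦ AD
    D ↦ B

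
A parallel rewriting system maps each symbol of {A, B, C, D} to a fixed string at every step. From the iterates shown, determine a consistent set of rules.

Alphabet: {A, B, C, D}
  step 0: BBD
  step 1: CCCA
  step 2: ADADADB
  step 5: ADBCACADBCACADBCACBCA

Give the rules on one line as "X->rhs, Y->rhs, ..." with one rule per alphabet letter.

  step 1 ⇒ step 2: CCCA ⇒ AD·AD·AD·B
    A ↦ B
    C ↦ AD
  step 0 ⇒ step 1: BBD ⇒ C·C·CA
    B ↦ C
  step 0 ⇒ step 1: BBD ⇒ C·C·CA
    D ↦ CA

A->B, B->C, C->AD, D->CA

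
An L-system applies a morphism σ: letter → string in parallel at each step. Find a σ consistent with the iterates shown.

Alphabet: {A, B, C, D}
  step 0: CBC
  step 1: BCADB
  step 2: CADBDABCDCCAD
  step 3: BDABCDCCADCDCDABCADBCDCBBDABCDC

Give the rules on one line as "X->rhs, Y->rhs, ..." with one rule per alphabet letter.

A->DAB, B->CAD, C->B, D->CDC

  step 2 ⇒ step 3: CADBDABCDCCAD ⇒ B·DAB·CDC·CAD·CDC·DAB·CAD·B·CDC·B·B·DAB·CDC
    A ↦ DAB
    B ↦ CAD
    C ↦ B
    D ↦ CDC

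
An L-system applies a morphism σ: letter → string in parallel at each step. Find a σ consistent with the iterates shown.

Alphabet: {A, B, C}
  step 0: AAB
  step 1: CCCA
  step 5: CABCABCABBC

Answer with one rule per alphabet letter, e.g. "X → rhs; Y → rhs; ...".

A->C, B->CA, C->B

  step 0 ⇒ step 1: AAB ⇒ C·C·CA
    A ↦ C
    B ↦ CA
    C ↦ B  (constrained at step 1)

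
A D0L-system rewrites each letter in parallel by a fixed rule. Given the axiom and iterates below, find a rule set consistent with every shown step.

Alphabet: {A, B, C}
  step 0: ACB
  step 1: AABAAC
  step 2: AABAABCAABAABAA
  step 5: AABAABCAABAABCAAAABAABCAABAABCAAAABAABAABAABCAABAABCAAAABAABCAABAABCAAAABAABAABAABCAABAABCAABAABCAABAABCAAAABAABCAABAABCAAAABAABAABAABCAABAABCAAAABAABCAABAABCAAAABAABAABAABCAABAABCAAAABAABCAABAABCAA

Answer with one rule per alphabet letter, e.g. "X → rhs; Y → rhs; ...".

A->AAB, B->C, C->AA

  step 1 ⇒ step 2: AABAAC ⇒ AAB·AAB·C·AAB·AAB·AA
    A ↦ AAB
    B ↦ C
    C ↦ AA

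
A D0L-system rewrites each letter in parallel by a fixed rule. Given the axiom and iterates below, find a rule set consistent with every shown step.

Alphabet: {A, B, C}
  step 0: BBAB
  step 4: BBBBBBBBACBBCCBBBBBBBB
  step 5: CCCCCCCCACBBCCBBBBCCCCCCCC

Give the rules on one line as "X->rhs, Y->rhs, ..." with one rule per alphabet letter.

  step 4 ⇒ step 5: BBBBBBBBACBBCCBBBBBBBB ⇒ C·C·C·C·C·C·C·C·AC·BB·C·C·BB·BB·C·C·C·C·C·C·C·C
    A ↦ AC
    B ↦ C
    C ↦ BB

A->AC, B->C, C->BB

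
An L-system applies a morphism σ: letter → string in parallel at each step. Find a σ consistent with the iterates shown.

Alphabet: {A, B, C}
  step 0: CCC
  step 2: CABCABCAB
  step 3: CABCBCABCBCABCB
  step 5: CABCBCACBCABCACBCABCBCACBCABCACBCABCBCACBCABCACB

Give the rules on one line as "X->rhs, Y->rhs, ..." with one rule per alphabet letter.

  step 2 ⇒ step 3: CABCABCAB ⇒ CA·B·CB·CA·B·CB·CA·B·CB
    A ↦ B
    B ↦ CB
    C ↦ CA

A->B, B->CB, C->CA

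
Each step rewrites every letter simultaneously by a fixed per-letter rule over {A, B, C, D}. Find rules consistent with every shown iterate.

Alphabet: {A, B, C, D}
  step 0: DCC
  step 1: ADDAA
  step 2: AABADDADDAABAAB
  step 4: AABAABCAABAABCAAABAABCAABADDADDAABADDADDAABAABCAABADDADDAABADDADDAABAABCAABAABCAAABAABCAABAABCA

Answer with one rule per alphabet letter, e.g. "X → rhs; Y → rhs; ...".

A->AAB, B->C, C->A, D->ADD

  step 1 ⇒ step 2: ADDAA ⇒ AAB·ADD·ADD·AAB·AAB
    A ↦ AAB
    D ↦ ADD
    B ↦ C  (constrained at step 2)
  step 0 ⇒ step 1: DCC ⇒ ADD·A·A
    C ↦ A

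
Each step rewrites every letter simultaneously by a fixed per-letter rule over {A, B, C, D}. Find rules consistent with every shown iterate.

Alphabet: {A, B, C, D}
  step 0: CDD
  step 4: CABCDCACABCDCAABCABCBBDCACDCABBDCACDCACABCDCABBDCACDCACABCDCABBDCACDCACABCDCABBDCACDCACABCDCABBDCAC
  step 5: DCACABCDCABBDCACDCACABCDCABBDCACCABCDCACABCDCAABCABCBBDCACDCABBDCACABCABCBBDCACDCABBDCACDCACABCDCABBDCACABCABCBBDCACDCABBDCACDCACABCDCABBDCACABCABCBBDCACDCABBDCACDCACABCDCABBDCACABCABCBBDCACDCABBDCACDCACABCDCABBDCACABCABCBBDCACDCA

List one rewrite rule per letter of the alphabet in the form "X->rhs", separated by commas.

A->C, B->ABC, C->DCA, D->BB

  step 4 ⇒ step 5: CABCDCACABCDCAABCABCBBDCACDCABBDCACDCACABCDCABBDCACDCACABCDCABBDCACDCACABCDCABBDCACDCACABCDCABBDCAC ⇒ DCA·C·ABC·DCA·BB·DCA·C·DCA·C·ABC·DCA·BB·DCA·C·C·ABC·DCA·C·ABC·DCA·ABC·ABC·BB·DCA·C·DCA·BB·DCA·C·ABC·ABC·BB·DCA·C·DCA·BB·DCA·C·DCA·C·ABC·DCA·BB·DCA·C·ABC·ABC·BB·DCA·C·DCA·BB·DCA·C·DCA·C·ABC·DCA·BB·DCA·C·ABC·ABC·BB·DCA·C·DCA·BB·DCA·C·DCA·C·ABC·DCA·BB·DCA·C·ABC·ABC·BB·DCA·C·DCA·BB·DCA·C·DCA·C·ABC·DCA·BB·DCA·C·ABC·ABC·BB·DCA·C·DCA
    A ↦ C
    B ↦ ABC
    C ↦ DCA
    D ↦ BB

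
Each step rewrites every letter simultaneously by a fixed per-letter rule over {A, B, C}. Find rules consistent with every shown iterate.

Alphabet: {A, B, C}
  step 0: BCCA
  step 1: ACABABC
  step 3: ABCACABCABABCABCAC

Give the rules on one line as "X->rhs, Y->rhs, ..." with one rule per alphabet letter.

  step 0 ⇒ step 1: BCCA ⇒ AC·AB·AB·C
    A ↦ C
    B ↦ AC
    C ↦ AB

A->C, B->AC, C->AB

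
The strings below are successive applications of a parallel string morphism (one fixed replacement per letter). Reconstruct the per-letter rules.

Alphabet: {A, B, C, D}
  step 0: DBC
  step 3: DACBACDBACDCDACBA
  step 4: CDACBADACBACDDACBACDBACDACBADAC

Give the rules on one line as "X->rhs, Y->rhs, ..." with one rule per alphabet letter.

A->AC, B->D, C->BA, D->CD

  step 3 ⇒ step 4: DACBACDBACDCDACBA ⇒ CD·AC·BA·D·AC·BA·CD·D·AC·BA·CD·BA·CD·AC·BA·D·AC
    A ↦ AC
    B ↦ D
    C ↦ BA
    D ↦ CD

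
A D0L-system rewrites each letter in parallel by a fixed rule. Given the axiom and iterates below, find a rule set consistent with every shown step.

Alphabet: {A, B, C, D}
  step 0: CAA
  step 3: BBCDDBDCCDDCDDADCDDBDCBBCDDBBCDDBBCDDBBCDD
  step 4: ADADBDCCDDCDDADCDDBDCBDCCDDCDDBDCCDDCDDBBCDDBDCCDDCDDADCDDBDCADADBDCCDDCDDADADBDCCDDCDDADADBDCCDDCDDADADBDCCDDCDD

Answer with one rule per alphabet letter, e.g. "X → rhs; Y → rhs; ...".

A->BB, B->AD, C->BDC, D->CDD

  step 3 ⇒ step 4: BBCDDBDCCDDCDDADCDDBDCBBCDDBBCDDBBCDDBBCDD ⇒ AD·AD·BDC·CDD·CDD·AD·CDD·BDC·BDC·CDD·CDD·BDC·CDD·CDD·BB·CDD·BDC·CDD·CDD·AD·CDD·BDC·AD·AD·BDC·CDD·CDD·AD·AD·BDC·CDD·CDD·AD·AD·BDC·CDD·CDD·AD·AD·BDC·CDD·CDD
    A ↦ BB
    B ↦ AD
    C ↦ BDC
    D ↦ CDD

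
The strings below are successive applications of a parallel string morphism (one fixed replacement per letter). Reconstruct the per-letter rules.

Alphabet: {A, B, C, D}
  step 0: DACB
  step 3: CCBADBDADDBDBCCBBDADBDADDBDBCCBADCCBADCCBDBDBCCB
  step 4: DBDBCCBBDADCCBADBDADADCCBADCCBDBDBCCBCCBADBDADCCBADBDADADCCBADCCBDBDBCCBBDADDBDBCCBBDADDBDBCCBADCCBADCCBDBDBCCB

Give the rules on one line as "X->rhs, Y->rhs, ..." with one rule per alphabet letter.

  step 3 ⇒ step 4: CCBADBDADDBDBCCBBDADBDADDBDBCCBADCCBADCCBDBDBCCB ⇒ DB·DB·CCB·BD·AD·CCB·AD·BD·AD·AD·CCB·AD·CCB·DB·DB·CCB·CCB·AD·BD·AD·CCB·AD·BD·AD·AD·CCB·AD·CCB·DB·DB·CCB·BD·AD·DB·DB·CCB·BD·AD·DB·DB·CCB·AD·CCB·AD·CCB·DB·DB·CCB
    A ↦ BD
    B ↦ CCB
    C ↦ DB
    D ↦ AD

A->BD, B->CCB, C->DB, D->AD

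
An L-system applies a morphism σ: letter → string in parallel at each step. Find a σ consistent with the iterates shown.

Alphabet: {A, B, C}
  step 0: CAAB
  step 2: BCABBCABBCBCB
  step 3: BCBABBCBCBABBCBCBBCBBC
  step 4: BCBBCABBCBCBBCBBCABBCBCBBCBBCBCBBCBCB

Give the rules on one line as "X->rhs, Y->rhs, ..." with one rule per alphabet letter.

  step 3 ⇒ step 4: BCBABBCBCBABBCBCBBCBBC ⇒ BC·B·BC·AB·BC·BC·B·BC·B·BC·AB·BC·BC·B·BC·B·BC·BC·B·BC·BC·B
    A ↦ AB
    B ↦ BC
    C ↦ B

A->AB, B->BC, C->B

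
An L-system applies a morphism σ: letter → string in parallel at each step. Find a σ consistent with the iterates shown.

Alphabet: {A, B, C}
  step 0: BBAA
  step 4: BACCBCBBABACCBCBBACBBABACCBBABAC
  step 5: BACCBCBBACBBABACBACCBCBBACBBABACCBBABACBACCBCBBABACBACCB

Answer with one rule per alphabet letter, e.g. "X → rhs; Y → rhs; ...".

A->C, B->BA, C->CB

  step 4 ⇒ step 5: BACCBCBBABACCBCBBACBBABACCBBABAC ⇒ BA·C·CB·CB·BA·CB·BA·BA·C·BA·C·CB·CB·BA·CB·BA·BA·C·CB·BA·BA·C·BA·C·CB·CB·BA·BA·C·BA·C·CB
    A ↦ C
    B ↦ BA
    C ↦ CB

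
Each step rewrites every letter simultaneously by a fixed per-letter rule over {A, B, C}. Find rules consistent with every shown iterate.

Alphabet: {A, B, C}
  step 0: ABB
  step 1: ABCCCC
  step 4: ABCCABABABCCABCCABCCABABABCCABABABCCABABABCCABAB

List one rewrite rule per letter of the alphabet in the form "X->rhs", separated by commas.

  step 0 ⇒ step 1: ABB ⇒ AB·CC·CC
    A ↦ AB
    B ↦ CC
    C ↦ AB  (constrained at step 1)

A->AB, B->CC, C->AB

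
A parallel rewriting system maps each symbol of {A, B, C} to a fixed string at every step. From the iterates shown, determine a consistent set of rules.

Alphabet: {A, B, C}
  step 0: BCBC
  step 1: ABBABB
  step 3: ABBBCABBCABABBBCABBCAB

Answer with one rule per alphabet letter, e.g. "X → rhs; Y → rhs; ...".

  step 0 ⇒ step 1: BCBC ⇒ AB·B·AB·B
    B ↦ AB
    C ↦ B
    A ↦ BC  (constrained at step 1)

A->BC, B->AB, C->B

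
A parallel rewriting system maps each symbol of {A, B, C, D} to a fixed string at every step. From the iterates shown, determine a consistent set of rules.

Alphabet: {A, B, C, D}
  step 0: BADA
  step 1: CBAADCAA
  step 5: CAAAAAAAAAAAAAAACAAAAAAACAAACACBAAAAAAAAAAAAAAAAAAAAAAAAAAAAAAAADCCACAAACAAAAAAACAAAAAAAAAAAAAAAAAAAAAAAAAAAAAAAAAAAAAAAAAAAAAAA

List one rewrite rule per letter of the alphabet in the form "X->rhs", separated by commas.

  step 0 ⇒ step 1: BADA ⇒ CB·AA·DC·AA
    A ↦ AA
    B ↦ CB
    D ↦ DC
    C ↦ CA  (constrained at step 1)

A->AA, B->CB, C->CA, D->DC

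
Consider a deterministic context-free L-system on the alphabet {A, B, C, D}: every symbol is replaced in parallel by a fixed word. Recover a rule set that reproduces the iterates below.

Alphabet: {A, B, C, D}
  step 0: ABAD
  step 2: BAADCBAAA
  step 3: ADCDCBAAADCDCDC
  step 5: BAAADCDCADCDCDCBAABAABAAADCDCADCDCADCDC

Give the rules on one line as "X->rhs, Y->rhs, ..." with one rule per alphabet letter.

  step 2 ⇒ step 3: BAADCBAAA ⇒ A·DC·DC·B·AA·A·DC·DC·DC
    A ↦ DC
    B ↦ A
    C ↦ AA
    D ↦ B

A->DC, B->A, C->AA, D->B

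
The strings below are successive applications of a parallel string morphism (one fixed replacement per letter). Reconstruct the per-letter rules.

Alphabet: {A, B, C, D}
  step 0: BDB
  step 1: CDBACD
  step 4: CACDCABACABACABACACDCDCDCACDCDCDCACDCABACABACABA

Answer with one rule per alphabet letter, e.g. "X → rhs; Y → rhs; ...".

  step 0 ⇒ step 1: BDB ⇒ CD·BA·CD
    B ↦ CD
    D ↦ BA
    A ↦ CD  (constrained at step 1)
    C ↦ CA  (constrained at step 1)

A->CD, B->CD, C->CA, D->BA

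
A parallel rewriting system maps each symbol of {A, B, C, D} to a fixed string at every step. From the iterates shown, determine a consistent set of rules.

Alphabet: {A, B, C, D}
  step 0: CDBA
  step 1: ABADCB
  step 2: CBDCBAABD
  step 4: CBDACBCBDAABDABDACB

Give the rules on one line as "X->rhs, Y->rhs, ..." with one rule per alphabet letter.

  step 1 ⇒ step 2: ABADCB ⇒ CB·D·CB·A·AB·D
    A ↦ CB
    B ↦ D
    C ↦ AB
    D ↦ A

A->CB, B->D, C->AB, D->A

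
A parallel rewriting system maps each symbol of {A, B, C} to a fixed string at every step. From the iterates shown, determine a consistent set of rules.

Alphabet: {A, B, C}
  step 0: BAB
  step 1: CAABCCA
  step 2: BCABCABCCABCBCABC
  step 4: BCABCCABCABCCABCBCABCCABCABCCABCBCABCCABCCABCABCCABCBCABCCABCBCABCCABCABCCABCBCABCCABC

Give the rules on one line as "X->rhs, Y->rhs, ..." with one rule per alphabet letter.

A->ABC, B->CA, C->BC

  step 1 ⇒ step 2: CAABCCA ⇒ BC·ABC·ABC·CA·BC·BC·ABC
    A ↦ ABC
    B ↦ CA
    C ↦ BC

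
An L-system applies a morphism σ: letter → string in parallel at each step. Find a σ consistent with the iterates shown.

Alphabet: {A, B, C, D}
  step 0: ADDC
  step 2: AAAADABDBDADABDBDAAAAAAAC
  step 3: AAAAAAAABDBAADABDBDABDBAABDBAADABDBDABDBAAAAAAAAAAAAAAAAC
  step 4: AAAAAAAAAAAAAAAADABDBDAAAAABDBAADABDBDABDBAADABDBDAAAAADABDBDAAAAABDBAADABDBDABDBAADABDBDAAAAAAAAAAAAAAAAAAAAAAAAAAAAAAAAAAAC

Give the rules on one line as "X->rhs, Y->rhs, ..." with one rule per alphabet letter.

  step 3 ⇒ step 4: AAAAAAAABDBAADABDBDABDBAABDBAADABDBDABDBAAAAAAAAAAAAAAAAC ⇒ AA·AA·AA·AA·AA·AA·AA·AA·DA·BDB·DA·AA·AA·BDB·AA·DA·BDB·DA·BDB·AA·DA·BDB·DA·AA·AA·DA·BDB·DA·AA·AA·BDB·AA·DA·BDB·DA·BDB·AA·DA·BDB·DA·AA·AA·AA·AA·AA·AA·AA·AA·AA·AA·AA·AA·AA·AA·AA·AA·AAC
    A ↦ AA
    B ↦ DA
    C ↦ AAC
    D ↦ BDB

A->AA, B->DA, C->AAC, D->BDB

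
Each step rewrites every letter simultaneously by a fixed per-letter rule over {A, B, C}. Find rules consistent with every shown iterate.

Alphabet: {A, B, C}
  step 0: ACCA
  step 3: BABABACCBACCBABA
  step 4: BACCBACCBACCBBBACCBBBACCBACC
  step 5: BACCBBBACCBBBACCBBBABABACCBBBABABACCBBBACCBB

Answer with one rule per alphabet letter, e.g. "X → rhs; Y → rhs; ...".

  step 4 ⇒ step 5: BACCBACCBACCBBBACCBBBACCBACC ⇒ BA·CC·B·B·BA·CC·B·B·BA·CC·B·B·BA·BA·BA·CC·B·B·BA·BA·BA·CC·B·B·BA·CC·B·B
    A ↦ CC
    B ↦ BA
    C ↦ B

A->CC, B->BA, C->B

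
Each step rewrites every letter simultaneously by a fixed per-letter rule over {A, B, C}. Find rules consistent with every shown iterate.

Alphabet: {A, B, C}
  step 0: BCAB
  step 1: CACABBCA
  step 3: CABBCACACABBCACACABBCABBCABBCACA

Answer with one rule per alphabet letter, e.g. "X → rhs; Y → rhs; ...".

  step 0 ⇒ step 1: BCAB ⇒ CA·CA·BB·CA
    A ↦ BB
    B ↦ CA
    C ↦ CA

A->BB, B->CA, C->CA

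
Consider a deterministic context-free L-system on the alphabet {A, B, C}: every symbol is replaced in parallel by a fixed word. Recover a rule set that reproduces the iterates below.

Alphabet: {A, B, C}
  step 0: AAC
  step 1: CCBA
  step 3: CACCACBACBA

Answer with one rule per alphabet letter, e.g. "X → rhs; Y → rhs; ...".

  step 0 ⇒ step 1: AAC ⇒ C·C·BA
    A ↦ C
    C ↦ BA
    B ↦ CA  (constrained at step 1)

A->C, B->CA, C->BA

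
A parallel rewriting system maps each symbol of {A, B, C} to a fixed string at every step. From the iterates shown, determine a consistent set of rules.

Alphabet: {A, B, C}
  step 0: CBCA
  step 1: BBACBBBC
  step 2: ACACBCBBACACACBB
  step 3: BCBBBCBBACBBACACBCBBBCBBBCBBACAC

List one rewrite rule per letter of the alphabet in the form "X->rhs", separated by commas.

  step 2 ⇒ step 3: ACACBCBBACACACBB ⇒ BC·BB·BC·BB·AC·BB·AC·AC·BC·BB·BC·BB·BC·BB·AC·AC
    A ↦ BC
    B ↦ AC
    C ↦ BB

A->BC, B->AC, C->BB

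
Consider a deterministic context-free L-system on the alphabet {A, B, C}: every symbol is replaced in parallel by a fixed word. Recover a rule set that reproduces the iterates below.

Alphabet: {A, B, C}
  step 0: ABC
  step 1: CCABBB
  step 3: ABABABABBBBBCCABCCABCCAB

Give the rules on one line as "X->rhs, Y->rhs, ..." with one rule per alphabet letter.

A->CC, B->AB, C->BB

  step 0 ⇒ step 1: ABC ⇒ CC·AB·BB
    A ↦ CC
    B ↦ AB
    C ↦ BB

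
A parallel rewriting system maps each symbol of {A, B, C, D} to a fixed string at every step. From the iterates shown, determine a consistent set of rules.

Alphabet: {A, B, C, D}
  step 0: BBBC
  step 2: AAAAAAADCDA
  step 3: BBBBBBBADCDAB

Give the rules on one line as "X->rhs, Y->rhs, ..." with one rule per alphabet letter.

A->B, B->DD, C->DCD, D->A

  step 2 ⇒ step 3: AAAAAAADCDA ⇒ B·B·B·B·B·B·B·A·DCD·A·B
    A ↦ B
    C ↦ DCD
    D ↦ A
    B ↦ DD  (constrained at step 0)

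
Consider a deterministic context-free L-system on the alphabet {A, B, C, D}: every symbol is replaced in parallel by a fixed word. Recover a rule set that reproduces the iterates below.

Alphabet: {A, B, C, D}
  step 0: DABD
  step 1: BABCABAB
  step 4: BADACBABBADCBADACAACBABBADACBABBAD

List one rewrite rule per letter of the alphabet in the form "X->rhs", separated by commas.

A->C, B->A, C->BAD, D->BAB

  step 0 ⇒ step 1: DABD ⇒ BAB·C·A·BAB
    A ↦ C
    B ↦ A
    D ↦ BAB
    C ↦ BAD  (constrained at step 1)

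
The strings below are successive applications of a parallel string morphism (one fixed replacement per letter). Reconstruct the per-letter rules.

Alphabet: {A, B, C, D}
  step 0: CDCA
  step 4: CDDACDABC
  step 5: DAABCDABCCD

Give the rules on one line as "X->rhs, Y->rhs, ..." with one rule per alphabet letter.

A->BC, B->C, C->D, D->A

  step 4 ⇒ step 5: CDDACDABC ⇒ D·A·A·BC·D·A·BC·C·D
    A ↦ BC
    B ↦ C
    C ↦ D
    D ↦ A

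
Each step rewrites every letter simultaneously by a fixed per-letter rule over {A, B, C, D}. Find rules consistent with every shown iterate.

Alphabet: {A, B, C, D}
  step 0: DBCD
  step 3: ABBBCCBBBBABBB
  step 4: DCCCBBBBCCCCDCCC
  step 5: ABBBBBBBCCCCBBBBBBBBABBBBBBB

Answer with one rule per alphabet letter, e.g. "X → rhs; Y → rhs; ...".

A->D, B->C, C->BB, D->AB

  step 4 ⇒ step 5: DCCCBBBBCCCCDCCC ⇒ AB·BB·BB·BB·C·C·C·C·BB·BB·BB·BB·AB·BB·BB·BB
    B ↦ C
    C ↦ BB
    D ↦ AB
  step 3 ⇒ step 4: ABBBCCBBBBABBB ⇒ D·C·C·C·BB·BB·C·C·C·C·D·C·C·C
    A ↦ D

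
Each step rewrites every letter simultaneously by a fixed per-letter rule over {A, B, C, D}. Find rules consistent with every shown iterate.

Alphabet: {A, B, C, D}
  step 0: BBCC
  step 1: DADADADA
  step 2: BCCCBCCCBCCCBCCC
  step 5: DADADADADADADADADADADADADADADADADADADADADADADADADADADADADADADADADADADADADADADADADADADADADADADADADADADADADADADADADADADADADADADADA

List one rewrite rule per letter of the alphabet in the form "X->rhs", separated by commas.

A->CC, B->DA, C->DA, D->BC

  step 1 ⇒ step 2: DADADADA ⇒ BC·CC·BC·CC·BC·CC·BC·CC
    A ↦ CC
    D ↦ BC
  step 0 ⇒ step 1: BBCC ⇒ DA·DA·DA·DA
    B ↦ DA
  step 0 ⇒ step 1: BBCC ⇒ DA·DA·DA·DA
    C ↦ DA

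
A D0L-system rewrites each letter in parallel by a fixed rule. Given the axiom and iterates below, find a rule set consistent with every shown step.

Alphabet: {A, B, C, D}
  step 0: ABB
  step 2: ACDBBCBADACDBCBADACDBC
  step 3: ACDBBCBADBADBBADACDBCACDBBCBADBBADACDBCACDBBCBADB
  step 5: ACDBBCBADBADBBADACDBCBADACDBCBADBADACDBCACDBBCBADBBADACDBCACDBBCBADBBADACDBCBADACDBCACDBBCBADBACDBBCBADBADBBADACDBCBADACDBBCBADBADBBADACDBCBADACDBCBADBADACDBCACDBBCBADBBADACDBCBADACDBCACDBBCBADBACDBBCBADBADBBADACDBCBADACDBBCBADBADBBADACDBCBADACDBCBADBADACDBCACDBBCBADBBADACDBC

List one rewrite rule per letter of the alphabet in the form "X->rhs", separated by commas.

  step 2 ⇒ step 3: ACDBBCBADACDBCBADACDBC ⇒ ACD·B·BC·BAD·BAD·B·BAD·ACD·BC·ACD·B·BC·BAD·B·BAD·ACD·BC·ACD·B·BC·BAD·B
    A ↦ ACD
    B ↦ BAD
    C ↦ B
    D ↦ BC

A->ACD, B->BAD, C->B, D->BC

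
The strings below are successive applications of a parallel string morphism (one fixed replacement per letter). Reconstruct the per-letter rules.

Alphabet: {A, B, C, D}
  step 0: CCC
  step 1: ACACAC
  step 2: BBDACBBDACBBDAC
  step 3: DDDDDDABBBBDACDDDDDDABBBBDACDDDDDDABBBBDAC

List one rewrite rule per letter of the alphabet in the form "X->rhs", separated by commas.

A->BBD, B->DDD, C->AC, D->ABB

  step 2 ⇒ step 3: BBDACBBDACBBDAC ⇒ DDD·DDD·ABB·BBD·AC·DDD·DDD·ABB·BBD·AC·DDD·DDD·ABB·BBD·AC
    A ↦ BBD
    B ↦ DDD
    C ↦ AC
    D ↦ ABB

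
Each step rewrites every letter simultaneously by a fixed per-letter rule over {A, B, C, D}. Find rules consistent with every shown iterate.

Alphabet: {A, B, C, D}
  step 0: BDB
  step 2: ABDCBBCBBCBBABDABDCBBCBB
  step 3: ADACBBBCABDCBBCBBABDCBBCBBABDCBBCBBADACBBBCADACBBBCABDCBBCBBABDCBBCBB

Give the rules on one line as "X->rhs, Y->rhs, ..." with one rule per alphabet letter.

A->ADA, B->CBB, C->ABD, D->BC

  step 2 ⇒ step 3: ABDCBBCBBCBBABDABDCBBCBB ⇒ ADA·CBB·BC·ABD·CBB·CBB·ABD·CBB·CBB·ABD·CBB·CBB·ADA·CBB·BC·ADA·CBB·BC·ABD·CBB·CBB·ABD·CBB·CBB
    A ↦ ADA
    B ↦ CBB
    C ↦ ABD
    D ↦ BC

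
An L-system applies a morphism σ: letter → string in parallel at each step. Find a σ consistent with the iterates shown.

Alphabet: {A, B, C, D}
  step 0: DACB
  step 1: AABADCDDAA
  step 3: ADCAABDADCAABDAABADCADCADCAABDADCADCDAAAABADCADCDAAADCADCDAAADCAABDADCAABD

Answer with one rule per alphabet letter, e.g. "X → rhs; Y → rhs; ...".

  step 0 ⇒ step 1: DACB ⇒ AAB·ADC·D·DAA
    A ↦ ADC
    B ↦ DAA
    C ↦ D
    D ↦ AAB

A->ADC, B->DAA, C->D, D->AAB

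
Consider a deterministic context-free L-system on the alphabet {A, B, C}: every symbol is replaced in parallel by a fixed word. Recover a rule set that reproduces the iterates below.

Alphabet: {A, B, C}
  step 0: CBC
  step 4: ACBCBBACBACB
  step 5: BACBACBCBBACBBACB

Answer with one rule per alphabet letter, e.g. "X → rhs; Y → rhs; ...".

A->B, B->CB, C->A

  step 4 ⇒ step 5: ACBCBBACBACB ⇒ B·A·CB·A·CB·CB·B·A·CB·B·A·CB
    A ↦ B
    B ↦ CB
    C ↦ A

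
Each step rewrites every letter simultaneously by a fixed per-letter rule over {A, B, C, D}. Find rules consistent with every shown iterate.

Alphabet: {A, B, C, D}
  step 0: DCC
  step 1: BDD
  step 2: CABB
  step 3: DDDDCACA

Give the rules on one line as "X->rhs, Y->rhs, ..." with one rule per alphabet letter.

  step 2 ⇒ step 3: CABB ⇒ D·DDD·CA·CA
    A ↦ DDD
    B ↦ CA
    C ↦ D
  step 0 ⇒ step 1: DCC ⇒ B·D·D
    D ↦ B

A->DDD, B->CA, C->D, D->B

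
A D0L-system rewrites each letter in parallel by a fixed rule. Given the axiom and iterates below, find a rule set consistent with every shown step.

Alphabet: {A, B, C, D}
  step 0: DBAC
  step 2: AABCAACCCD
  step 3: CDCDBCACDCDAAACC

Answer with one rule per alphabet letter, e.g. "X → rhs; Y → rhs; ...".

A->CD, B->BC, C->A, D->CC

  step 2 ⇒ step 3: AABCAACCCD ⇒ CD·CD·BC·A·CD·CD·A·A·A·CC
    A ↦ CD
    B ↦ BC
    C ↦ A
    D ↦ CC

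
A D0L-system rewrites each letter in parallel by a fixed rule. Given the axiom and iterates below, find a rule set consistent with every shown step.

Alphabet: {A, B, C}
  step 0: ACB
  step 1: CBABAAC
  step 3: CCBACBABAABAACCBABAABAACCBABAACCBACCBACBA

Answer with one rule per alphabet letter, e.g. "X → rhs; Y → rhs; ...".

A->CBA, B->C, C->BAA

  step 0 ⇒ step 1: ACB ⇒ CBA·BAA·C
    A ↦ CBA
    B ↦ C
    C ↦ BAA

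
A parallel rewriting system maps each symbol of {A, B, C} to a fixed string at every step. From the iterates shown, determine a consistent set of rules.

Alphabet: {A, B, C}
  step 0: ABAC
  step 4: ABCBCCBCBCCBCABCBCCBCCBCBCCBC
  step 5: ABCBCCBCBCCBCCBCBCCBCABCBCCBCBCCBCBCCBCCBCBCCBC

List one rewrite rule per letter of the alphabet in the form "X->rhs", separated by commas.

A->AB, B->C, C->BC

  step 4 ⇒ step 5: ABCBCCBCBCCBCABCBCCBCCBCBCCBC ⇒ AB·C·BC·C·BC·BC·C·BC·C·BC·BC·C·BC·AB·C·BC·C·BC·BC·C·BC·BC·C·BC·C·BC·BC·C·BC
    A ↦ AB
    B ↦ C
    C ↦ BC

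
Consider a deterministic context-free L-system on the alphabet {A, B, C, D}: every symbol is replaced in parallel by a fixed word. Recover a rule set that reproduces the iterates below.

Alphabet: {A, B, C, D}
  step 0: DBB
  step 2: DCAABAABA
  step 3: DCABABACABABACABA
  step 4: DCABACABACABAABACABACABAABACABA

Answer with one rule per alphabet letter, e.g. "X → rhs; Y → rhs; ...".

A->BA, B->CA, C->A, D->DC

  step 3 ⇒ step 4: DCABABACABABACABA ⇒ DC·A·BA·CA·BA·CA·BA·A·BA·CA·BA·CA·BA·A·BA·CA·BA
    A ↦ BA
    B ↦ CA
    C ↦ A
    D ↦ DC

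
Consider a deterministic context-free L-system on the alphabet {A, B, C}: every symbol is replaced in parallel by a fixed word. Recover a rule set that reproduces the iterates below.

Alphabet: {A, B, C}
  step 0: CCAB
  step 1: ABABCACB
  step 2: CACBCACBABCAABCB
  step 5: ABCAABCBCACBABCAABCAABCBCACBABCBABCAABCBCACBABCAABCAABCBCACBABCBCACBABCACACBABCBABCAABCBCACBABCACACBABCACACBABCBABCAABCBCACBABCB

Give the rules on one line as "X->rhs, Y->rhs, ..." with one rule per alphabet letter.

  step 1 ⇒ step 2: ABABCACB ⇒ CA·CB·CA·CB·AB·CA·AB·CB
    A ↦ CA
    B ↦ CB
    C ↦ AB

A->CA, B->CB, C->AB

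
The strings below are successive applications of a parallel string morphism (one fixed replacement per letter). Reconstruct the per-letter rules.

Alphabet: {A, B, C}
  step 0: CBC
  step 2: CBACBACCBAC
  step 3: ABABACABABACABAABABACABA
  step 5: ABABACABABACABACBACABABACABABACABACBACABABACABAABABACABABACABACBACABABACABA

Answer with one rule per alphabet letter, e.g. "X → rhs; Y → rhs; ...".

  step 2 ⇒ step 3: CBACBACCBAC ⇒ ABA·BA·C·ABA·BA·C·ABA·ABA·BA·C·ABA
    A ↦ C
    B ↦ BA
    C ↦ ABA

A->C, B->BA, C->ABA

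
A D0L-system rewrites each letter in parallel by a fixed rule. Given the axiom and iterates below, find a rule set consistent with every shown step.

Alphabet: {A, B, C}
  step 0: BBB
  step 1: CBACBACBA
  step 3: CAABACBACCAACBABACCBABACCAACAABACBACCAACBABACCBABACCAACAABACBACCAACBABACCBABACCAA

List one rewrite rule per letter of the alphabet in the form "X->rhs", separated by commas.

  step 0 ⇒ step 1: BBB ⇒ CBA·CBA·CBA
    B ↦ CBA
    A ↦ BAC  (constrained at step 1)
    C ↦ CAA  (constrained at step 1)

A->BAC, B->CBA, C->CAA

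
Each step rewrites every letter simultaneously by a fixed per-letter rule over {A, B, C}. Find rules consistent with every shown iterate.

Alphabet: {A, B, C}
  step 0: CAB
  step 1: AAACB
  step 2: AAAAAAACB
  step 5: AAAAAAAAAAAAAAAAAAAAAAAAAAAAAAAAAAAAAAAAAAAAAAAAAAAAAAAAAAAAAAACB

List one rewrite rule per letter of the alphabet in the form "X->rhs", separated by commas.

  step 1 ⇒ step 2: AAACB ⇒ AA·AA·AA·A·CB
    A ↦ AA
    B ↦ CB
    C ↦ A

A->AA, B->CB, C->A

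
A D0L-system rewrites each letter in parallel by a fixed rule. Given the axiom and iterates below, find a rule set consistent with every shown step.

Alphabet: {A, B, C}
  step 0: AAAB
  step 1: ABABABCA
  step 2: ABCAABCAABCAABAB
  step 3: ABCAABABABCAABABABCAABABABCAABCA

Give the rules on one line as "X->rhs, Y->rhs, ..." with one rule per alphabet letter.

  step 2 ⇒ step 3: ABCAABCAABCAABAB ⇒ AB·CA·AB·AB·AB·CA·AB·AB·AB·CA·AB·AB·AB·CA·AB·CA
    A ↦ AB
    B ↦ CA
    C ↦ AB

A->AB, B->CA, C->AB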